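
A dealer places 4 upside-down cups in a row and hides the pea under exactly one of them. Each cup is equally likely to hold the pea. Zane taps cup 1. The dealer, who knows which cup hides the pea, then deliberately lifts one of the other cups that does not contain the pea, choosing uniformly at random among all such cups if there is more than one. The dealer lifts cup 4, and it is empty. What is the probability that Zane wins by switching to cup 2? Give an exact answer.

Condition on the true location of the pea.
If it is under cup 1 (prior 1/4): the dealer has 3 equally likely choices, so probability 1/3; weight (1/4)·(1/3) = 1/12.
If it is under either of cups 2 and 3 (prior 1/4 each): the dealer has 2 equally likely choices, so probability 1/2; weight (1/4)·(1/2) = 1/8 each.
If it is under cup 4 (prior 1/4): the dealer opened cup 4, so this case is ruled out; weight (1/4)·0 = 0.
The weights sum to 1/3.
So P(the pea under cup 2 | the dealer opened cup 4) = (1/8) / (1/3) = 3/8.

3/8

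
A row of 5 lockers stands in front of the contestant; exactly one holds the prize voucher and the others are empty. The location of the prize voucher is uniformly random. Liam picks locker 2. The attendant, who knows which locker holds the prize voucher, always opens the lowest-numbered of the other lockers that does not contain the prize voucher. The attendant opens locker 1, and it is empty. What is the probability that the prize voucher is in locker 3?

1/4

Condition on the true location of the prize voucher.
If it is in locker 1 (prior 1/5): the attendant opened locker 1, so this case is ruled out; weight (1/5)·0 = 0.
If it is in any of lockers 2, 3, 4, and 5 (prior 1/5 each): locker 1 is the lowest-numbered option available, probability 1; weight (1/5)·1 = 1/5 each.
The weights sum to 4/5.
So P(the prize voucher in locker 3 | the attendant opened locker 1) = (1/5) / (4/5) = 1/4.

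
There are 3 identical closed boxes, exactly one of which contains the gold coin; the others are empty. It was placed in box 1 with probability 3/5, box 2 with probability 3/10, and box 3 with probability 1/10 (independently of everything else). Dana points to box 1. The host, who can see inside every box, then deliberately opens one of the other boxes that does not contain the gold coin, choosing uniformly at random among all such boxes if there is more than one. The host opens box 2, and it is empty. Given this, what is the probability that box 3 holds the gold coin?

1/4

Apply Bayes' rule, conditioning on where the gold coin actually is.
If it is in box 1 (prior 3/5): the host has 2 equally likely choices, so probability 1/2; weight (3/5)·(1/2) = 3/10.
If it is in box 2 (prior 3/10): the host opened box 2, so this case is ruled out; weight (3/10)·0 = 0.
If it is in box 3 (prior 1/10): the host has no choice, probability 1; weight (1/10)·1 = 1/10.
The weights sum to 2/5.
So P(the gold coin in box 3 | the host opened box 2) = (1/10) / (2/5) = 1/4.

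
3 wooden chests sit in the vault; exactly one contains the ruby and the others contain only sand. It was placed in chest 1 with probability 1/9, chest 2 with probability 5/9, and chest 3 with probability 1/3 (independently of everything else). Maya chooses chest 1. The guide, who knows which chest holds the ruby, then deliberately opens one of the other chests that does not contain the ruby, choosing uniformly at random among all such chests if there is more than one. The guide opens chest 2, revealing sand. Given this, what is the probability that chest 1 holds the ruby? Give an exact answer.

Condition on the true location of the ruby.
If it is in chest 1 (prior 1/9): the guide has 2 equally likely choices, so probability 1/2; weight (1/9)·(1/2) = 1/18.
If it is in chest 2 (prior 5/9): the guide opened chest 2, so this case is ruled out; weight (5/9)·0 = 0.
If it is in chest 3 (prior 1/3): the guide has no choice, probability 1; weight (1/3)·1 = 1/3.
The weights sum to 7/18.
So P(the ruby in chest 1 | the guide opened chest 2) = (1/18) / (7/18) = 1/7.

1/7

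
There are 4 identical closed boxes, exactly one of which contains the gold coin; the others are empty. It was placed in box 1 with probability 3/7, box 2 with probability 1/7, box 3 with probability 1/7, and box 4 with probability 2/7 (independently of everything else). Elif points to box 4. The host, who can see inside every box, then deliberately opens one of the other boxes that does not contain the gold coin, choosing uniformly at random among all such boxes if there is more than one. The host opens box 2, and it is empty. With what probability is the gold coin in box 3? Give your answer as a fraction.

3/16

Consider each possible location of the gold coin in turn.
If it is in box 1 (prior 3/7): the host has 2 equally likely choices, so probability 1/2; weight (3/7)·(1/2) = 3/14.
If it is in box 2 (prior 1/7): the host opened box 2, so this case is ruled out; weight (1/7)·0 = 0.
If it is in box 3 (prior 1/7): the host has 2 equally likely choices, so probability 1/2; weight (1/7)·(1/2) = 1/14.
If it is in box 4 (prior 2/7): the host has 3 equally likely choices, so probability 1/3; weight (2/7)·(1/3) = 2/21.
The weights sum to 8/21.
So P(the gold coin in box 3 | the host opened box 2) = (1/14) / (8/21) = 3/16.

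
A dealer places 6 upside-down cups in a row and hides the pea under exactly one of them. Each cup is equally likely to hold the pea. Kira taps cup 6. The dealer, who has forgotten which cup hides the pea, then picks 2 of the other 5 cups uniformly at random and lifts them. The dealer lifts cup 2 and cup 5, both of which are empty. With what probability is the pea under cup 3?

Because the dealer chose which cups to lift without knowing where the pea is, the choice is independent of the prize location. Learning that none of the 2 opened cups holds the pea simply rules out those 2 locations and leaves the remaining 4 cups still equally likely by symmetry.
So P(the pea under cup 3) = 1/4.

1/4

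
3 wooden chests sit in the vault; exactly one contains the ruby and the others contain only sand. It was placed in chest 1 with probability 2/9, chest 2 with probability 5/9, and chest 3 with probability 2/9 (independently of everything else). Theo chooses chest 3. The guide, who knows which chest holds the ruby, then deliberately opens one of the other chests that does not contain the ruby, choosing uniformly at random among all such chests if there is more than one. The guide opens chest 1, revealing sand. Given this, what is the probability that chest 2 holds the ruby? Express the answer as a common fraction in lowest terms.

Consider each possible location of the ruby in turn.
If it is in chest 1 (prior 2/9): the guide opened chest 1, so this case is ruled out; weight (2/9)·0 = 0.
If it is in chest 2 (prior 5/9): the guide has no choice, probability 1; weight (5/9)·1 = 5/9.
If it is in chest 3 (prior 2/9): the guide has 2 equally likely choices, so probability 1/2; weight (2/9)·(1/2) = 1/9.
The weights sum to 2/3.
So P(the ruby in chest 2 | the guide opened chest 1) = (5/9) / (2/3) = 5/6.

5/6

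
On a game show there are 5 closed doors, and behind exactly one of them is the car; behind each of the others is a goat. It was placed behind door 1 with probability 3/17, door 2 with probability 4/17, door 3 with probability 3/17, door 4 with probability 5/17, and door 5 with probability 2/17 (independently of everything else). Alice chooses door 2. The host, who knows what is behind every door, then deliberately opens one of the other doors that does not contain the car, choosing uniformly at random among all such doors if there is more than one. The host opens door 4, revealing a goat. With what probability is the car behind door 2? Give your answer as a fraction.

Apply Bayes' rule, conditioning on where the car actually is.
If it is behind either of doors 1 and 3 (prior 3/17 each): the host has 3 equally likely choices, so probability 1/3; weight (3/17)·(1/3) = 1/17 each.
If it is behind door 2 (prior 4/17): the host has 4 equally likely choices, so probability 1/4; weight (4/17)·(1/4) = 1/17.
If it is behind door 4 (prior 5/17): the host opened door 4, so this case is ruled out; weight (5/17)·0 = 0.
If it is behind door 5 (prior 2/17): the host has 3 equally likely choices, so probability 1/3; weight (2/17)·(1/3) = 2/51.
The weights sum to 11/51.
So P(the car behind door 2 | the host opened door 4) = (1/17) / (11/51) = 3/11.

3/11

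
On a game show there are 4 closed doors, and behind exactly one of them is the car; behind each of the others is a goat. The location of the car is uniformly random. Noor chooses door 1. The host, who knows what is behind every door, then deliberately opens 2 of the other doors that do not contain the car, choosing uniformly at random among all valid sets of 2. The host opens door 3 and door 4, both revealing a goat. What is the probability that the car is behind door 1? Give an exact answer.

Condition on the true location of the car.
If it is behind door 1 (prior 1/4): the host has 3 equally likely choices, so probability 1/3; weight (1/4)·(1/3) = 1/12.
If it is behind door 2 (prior 1/4): the host has no choice, probability 1; weight (1/4)·1 = 1/4.
If it is behind either of doors 3 and 4 (prior 1/4 each): that door was opened and seen not to hold the prize — ruled out; weight (1/4)·0 = 0 each.
The weights sum to 1/3.
So P(the car behind door 1 | the host opened door 3 and door 4) = (1/12) / (1/3) = 1/4.

1/4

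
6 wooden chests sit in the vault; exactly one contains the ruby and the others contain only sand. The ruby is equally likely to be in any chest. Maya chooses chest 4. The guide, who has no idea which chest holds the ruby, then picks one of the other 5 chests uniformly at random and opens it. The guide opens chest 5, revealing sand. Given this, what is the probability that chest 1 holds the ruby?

1/5

Consider each possible location of the ruby in turn.
If it is in any of chests 1, 2, 3, 4, and 6 (prior 1/6 each): the guide picks chest 5 with probability 1/5 regardless, and it is not the prize; weight (1/6)·(1/5) = 1/30 each.
If it is in chest 5 (prior 1/6): the guide opened chest 5, so this case is ruled out; weight (1/6)·0 = 0.
The weights sum to 1/6.
So P(the ruby in chest 1 | the guide opened chest 5) = (1/30) / (1/6) = 1/5.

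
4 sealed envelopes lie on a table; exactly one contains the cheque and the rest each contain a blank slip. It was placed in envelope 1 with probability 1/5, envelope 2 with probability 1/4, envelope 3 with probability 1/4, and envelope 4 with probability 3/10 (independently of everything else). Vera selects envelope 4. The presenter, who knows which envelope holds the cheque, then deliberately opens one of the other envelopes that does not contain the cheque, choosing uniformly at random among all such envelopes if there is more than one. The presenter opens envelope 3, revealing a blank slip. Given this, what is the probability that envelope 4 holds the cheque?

4/13

Apply Bayes' rule, conditioning on where the cheque actually is.
If it is in envelope 1 (prior 1/5): the presenter has 2 equally likely choices, so probability 1/2; weight (1/5)·(1/2) = 1/10.
If it is in envelope 2 (prior 1/4): the presenter has 2 equally likely choices, so probability 1/2; weight (1/4)·(1/2) = 1/8.
If it is in envelope 3 (prior 1/4): the presenter opened envelope 3, so this case is ruled out; weight (1/4)·0 = 0.
If it is in envelope 4 (prior 3/10): the presenter has 3 equally likely choices, so probability 1/3; weight (3/10)·(1/3) = 1/10.
The weights sum to 13/40.
So P(the cheque in envelope 4 | the presenter opened envelope 3) = (1/10) / (13/40) = 4/13.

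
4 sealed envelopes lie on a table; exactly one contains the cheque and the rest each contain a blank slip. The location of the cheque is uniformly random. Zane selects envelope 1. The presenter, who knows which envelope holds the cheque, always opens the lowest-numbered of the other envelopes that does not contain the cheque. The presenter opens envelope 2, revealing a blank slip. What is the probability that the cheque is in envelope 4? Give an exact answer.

Apply Bayes' rule, conditioning on where the cheque actually is.
If it is in any of envelopes 1, 3, and 4 (prior 1/4 each): envelope 2 is the lowest-numbered option available, probability 1; weight (1/4)·1 = 1/4 each.
If it is in envelope 2 (prior 1/4): the presenter opened envelope 2, so this case is ruled out; weight (1/4)·0 = 0.
The weights sum to 3/4.
So P(the cheque in envelope 4 | the presenter opened envelope 2) = (1/4) / (3/4) = 1/3.

1/3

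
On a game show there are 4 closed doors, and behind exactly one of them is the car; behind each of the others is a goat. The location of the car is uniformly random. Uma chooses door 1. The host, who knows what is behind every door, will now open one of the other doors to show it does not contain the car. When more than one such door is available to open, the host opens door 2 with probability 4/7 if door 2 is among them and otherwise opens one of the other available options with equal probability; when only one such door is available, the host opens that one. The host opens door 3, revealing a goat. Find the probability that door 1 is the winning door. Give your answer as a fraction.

Consider each possible location of the car in turn.
If it is behind door 1 (prior 1/4): door 2 is available but not opened; door 3 gets probability (1 − 4/7)/2 = 3/14; weight (1/4)·(3/14) = 3/56.
If it is behind door 2 (prior 1/4): door 2 holds the prize so is unavailable; the host chooses uniformly among the 2 others, probability 1/2; weight (1/4)·(1/2) = 1/8.
If it is behind door 3 (prior 1/4): the host opened door 3, so this case is ruled out; weight (1/4)·0 = 0.
If it is behind door 4 (prior 1/4): door 2 is available but not opened, probability 3/7; weight (1/4)·(3/7) = 3/28.
The weights sum to 2/7.
So P(the car behind door 1 | the host opened door 3) = (3/56) / (2/7) = 3/16.

3/16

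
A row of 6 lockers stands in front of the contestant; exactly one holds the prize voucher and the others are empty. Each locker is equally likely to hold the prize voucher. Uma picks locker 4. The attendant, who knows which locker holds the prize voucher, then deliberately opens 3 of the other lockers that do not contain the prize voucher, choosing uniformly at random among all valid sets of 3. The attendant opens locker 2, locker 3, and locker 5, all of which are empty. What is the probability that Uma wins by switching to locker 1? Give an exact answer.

Condition on the true location of the prize voucher.
If it is in either of lockers 1 and 6 (prior 1/6 each): the attendant has 4 equally likely choices, so probability 1/4; weight (1/6)·(1/4) = 1/24 each.
If it is in any of lockers 2, 3, and 5 (prior 1/6 each): that locker was opened and seen not to hold the prize — ruled out; weight (1/6)·0 = 0 each.
If it is in locker 4 (prior 1/6): the attendant has 10 equally likely choices, so probability 1/10; weight (1/6)·(1/10) = 1/60.
The weights sum to 1/10.
So P(the prize voucher in locker 1 | the attendant opened locker 2, locker 3, and locker 5) = (1/24) / (1/10) = 5/12.

5/12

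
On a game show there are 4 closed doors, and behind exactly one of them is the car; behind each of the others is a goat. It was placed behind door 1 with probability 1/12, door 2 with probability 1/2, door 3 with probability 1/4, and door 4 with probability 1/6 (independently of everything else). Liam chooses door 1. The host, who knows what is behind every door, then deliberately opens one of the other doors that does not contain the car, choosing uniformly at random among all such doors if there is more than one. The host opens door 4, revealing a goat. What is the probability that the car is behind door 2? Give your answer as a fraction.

18/29

Consider each possible location of the car in turn.
If it is behind door 1 (prior 1/12): the host has 3 equally likely choices, so probability 1/3; weight (1/12)·(1/3) = 1/36.
If it is behind door 2 (prior 1/2): the host has 2 equally likely choices, so probability 1/2; weight (1/2)·(1/2) = 1/4.
If it is behind door 3 (prior 1/4): the host has 2 equally likely choices, so probability 1/2; weight (1/4)·(1/2) = 1/8.
If it is behind door 4 (prior 1/6): the host opened door 4, so this case is ruled out; weight (1/6)·0 = 0.
The weights sum to 29/72.
So P(the car behind door 2 | the host opened door 4) = (1/4) / (29/72) = 18/29.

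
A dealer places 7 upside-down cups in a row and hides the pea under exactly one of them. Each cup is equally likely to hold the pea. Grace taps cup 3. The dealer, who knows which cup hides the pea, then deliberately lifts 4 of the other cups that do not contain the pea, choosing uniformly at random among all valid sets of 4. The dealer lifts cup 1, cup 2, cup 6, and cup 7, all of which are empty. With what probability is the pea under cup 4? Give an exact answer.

Apply Bayes' rule, conditioning on where the pea actually is.
If it is under any of cups 1, 2, 6, and 7 (prior 1/7 each): that cup was opened and seen not to hold the prize — ruled out; weight (1/7)·0 = 0 each.
If it is under cup 3 (prior 1/7): the dealer has 15 equally likely choices, so probability 1/15; weight (1/7)·(1/15) = 1/105.
If it is under either of cups 4 and 5 (prior 1/7 each): the dealer has 5 equally likely choices, so probability 1/5; weight (1/7)·(1/5) = 1/35 each.
The weights sum to 1/15.
So P(the pea under cup 4 | the dealer opened cup 1, cup 2, cup 6, and cup 7) = (1/35) / (1/15) = 3/7.

3/7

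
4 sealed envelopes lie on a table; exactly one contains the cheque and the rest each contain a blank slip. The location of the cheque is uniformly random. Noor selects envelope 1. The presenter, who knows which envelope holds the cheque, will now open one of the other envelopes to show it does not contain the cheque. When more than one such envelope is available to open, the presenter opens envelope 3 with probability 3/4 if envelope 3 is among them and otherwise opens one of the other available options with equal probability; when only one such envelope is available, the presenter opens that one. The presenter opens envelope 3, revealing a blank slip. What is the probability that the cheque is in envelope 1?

1/3

Apply Bayes' rule, conditioning on where the cheque actually is.
If it is in any of envelopes 1, 2, and 4 (prior 1/4 each): envelope 3 is available, opened with probability 3/4; weight (1/4)·(3/4) = 3/16 each.
If it is in envelope 3 (prior 1/4): the presenter opened envelope 3, so this case is ruled out; weight (1/4)·0 = 0.
The weights sum to 9/16.
So P(the cheque in envelope 1 | the presenter opened envelope 3) = (3/16) / (9/16) = 1/3.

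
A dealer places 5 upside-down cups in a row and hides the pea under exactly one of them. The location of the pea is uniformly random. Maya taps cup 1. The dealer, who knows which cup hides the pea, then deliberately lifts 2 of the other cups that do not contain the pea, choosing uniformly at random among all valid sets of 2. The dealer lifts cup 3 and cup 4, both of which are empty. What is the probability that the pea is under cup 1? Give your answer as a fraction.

1/5

Condition on the true location of the pea.
If it is under cup 1 (prior 1/5): the dealer has 6 equally likely choices, so probability 1/6; weight (1/5)·(1/6) = 1/30.
If it is under either of cups 2 and 5 (prior 1/5 each): the dealer has 3 equally likely choices, so probability 1/3; weight (1/5)·(1/3) = 1/15 each.
If it is under either of cups 3 and 4 (prior 1/5 each): that cup was opened and seen not to hold the prize — ruled out; weight (1/5)·0 = 0 each.
The weights sum to 1/6.
So P(the pea under cup 1 | the dealer opened cup 3 and cup 4) = (1/30) / (1/6) = 1/5.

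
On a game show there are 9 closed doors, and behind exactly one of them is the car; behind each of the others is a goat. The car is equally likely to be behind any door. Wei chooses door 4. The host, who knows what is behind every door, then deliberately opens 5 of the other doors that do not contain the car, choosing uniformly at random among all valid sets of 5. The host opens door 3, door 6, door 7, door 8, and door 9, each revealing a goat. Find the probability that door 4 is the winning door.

Condition on the true location of the car.
If it is behind any of doors 1, 2, and 5 (prior 1/9 each): the host has 21 equally likely choices, so probability 1/21; weight (1/9)·(1/21) = 1/189 each.
If it is behind any of doors 3, 6, 7, 8, and 9 (prior 1/9 each): that door was opened and seen not to hold the prize — ruled out; weight (1/9)·0 = 0 each.
If it is behind door 4 (prior 1/9): the host has 56 equally likely choices, so probability 1/56; weight (1/9)·(1/56) = 1/504.
The weights sum to 1/56.
So P(the car behind door 4 | the host opened door 3, door 6, door 7, door 8, and door 9) = (1/504) / (1/56) = 1/9.

1/9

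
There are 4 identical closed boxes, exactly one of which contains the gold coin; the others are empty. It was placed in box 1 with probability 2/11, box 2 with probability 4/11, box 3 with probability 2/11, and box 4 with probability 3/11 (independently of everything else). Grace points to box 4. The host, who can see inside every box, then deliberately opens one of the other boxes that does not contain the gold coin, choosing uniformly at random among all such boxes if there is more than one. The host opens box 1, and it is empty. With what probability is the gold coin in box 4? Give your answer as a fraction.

Consider each possible location of the gold coin in turn.
If it is in box 1 (prior 2/11): the host opened box 1, so this case is ruled out; weight (2/11)·0 = 0.
If it is in box 2 (prior 4/11): the host has 2 equally likely choices, so probability 1/2; weight (4/11)·(1/2) = 2/11.
If it is in box 3 (prior 2/11): the host has 2 equally likely choices, so probability 1/2; weight (2/11)·(1/2) = 1/11.
If it is in box 4 (prior 3/11): the host has 3 equally likely choices, so probability 1/3; weight (3/11)·(1/3) = 1/11.
The weights sum to 4/11.
So P(the gold coin in box 4 | the host opened box 1) = (1/11) / (4/11) = 1/4.

1/4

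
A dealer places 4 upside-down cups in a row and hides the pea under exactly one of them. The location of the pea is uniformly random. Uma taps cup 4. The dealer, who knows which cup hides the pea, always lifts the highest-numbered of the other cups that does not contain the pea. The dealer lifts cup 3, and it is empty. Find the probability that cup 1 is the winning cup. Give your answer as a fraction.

Consider each possible location of the pea in turn.
If it is under any of cups 1, 2, and 4 (prior 1/4 each): cup 3 is the highest-numbered option available, probability 1; weight (1/4)·1 = 1/4 each.
If it is under cup 3 (prior 1/4): the dealer opened cup 3, so this case is ruled out; weight (1/4)·0 = 0.
The weights sum to 3/4.
So P(the pea under cup 1 | the dealer opened cup 3) = (1/4) / (3/4) = 1/3.

1/3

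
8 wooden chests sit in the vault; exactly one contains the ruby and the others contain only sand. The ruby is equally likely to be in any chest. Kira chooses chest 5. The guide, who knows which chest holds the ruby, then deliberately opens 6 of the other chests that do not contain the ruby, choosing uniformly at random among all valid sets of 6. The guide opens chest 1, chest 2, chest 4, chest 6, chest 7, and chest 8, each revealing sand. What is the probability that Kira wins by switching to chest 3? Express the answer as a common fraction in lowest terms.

Apply Bayes' rule, conditioning on where the ruby actually is.
If it is in any of chests 1, 2, 4, 6, 7, and 8 (prior 1/8 each): that chest was opened and seen not to hold the prize — ruled out; weight (1/8)·0 = 0 each.
If it is in chest 3 (prior 1/8): the guide has no choice, probability 1; weight (1/8)·1 = 1/8.
If it is in chest 5 (prior 1/8): the guide has 7 equally likely choices, so probability 1/7; weight (1/8)·(1/7) = 1/56.
The weights sum to 1/7.
So P(the ruby in chest 3 | the guide opened chest 1, chest 2, chest 4, chest 6, chest 7, and chest 8) = (1/8) / (1/7) = 7/8.

7/8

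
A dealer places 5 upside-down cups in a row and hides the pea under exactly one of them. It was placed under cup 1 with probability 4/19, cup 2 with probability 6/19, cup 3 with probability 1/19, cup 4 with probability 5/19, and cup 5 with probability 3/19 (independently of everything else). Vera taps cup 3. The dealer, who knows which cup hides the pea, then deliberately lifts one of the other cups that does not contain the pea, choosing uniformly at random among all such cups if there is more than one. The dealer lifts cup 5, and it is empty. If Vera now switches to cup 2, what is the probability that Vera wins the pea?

Condition on the true location of the pea.
If it is under cup 1 (prior 4/19): the dealer has 3 equally likely choices, so probability 1/3; weight (4/19)·(1/3) = 4/57.
If it is under cup 2 (prior 6/19): the dealer has 3 equally likely choices, so probability 1/3; weight (6/19)·(1/3) = 2/19.
If it is under cup 3 (prior 1/19): the dealer has 4 equally likely choices, so probability 1/4; weight (1/19)·(1/4) = 1/76.
If it is under cup 4 (prior 5/19): the dealer has 3 equally likely choices, so probability 1/3; weight (5/19)·(1/3) = 5/57.
If it is under cup 5 (prior 3/19): the dealer opened cup 5, so this case is ruled out; weight (3/19)·0 = 0.
The weights sum to 21/76.
So P(the pea under cup 2 | the dealer opened cup 5) = (2/19) / (21/76) = 8/21.

8/21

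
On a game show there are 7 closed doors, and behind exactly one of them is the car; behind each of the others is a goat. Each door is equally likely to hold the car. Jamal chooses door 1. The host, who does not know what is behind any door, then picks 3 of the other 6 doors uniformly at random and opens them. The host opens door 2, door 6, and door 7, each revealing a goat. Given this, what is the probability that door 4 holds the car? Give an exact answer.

1/4

Consider each possible location of the car in turn.
If it is behind any of doors 1, 3, 4, and 5 (prior 1/7 each): the host picks exactly this set with probability 1/20 regardless, and none is the prize; weight (1/7)·(1/20) = 1/140 each.
If it is behind any of doors 2, 6, and 7 (prior 1/7 each): that door was opened and seen not to hold the prize — ruled out; weight (1/7)·0 = 0 each.
The weights sum to 1/35.
So P(the car behind door 4 | the host opened door 2, door 6, and door 7) = (1/140) / (1/35) = 1/4.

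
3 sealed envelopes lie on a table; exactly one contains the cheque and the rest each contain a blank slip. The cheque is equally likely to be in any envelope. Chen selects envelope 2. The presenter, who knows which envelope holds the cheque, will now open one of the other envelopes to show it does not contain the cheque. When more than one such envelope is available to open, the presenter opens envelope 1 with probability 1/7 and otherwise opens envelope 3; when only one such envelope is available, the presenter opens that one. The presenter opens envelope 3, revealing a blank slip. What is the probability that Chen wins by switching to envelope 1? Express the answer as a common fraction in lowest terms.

Apply Bayes' rule, conditioning on where the cheque actually is.
If it is in envelope 1 (prior 1/3): only envelope 3 is available, probability 1; weight (1/3)·1 = 1/3.
If it is in envelope 2 (prior 1/3): envelope 1 is available but not opened, probability 6/7; weight (1/3)·(6/7) = 2/7.
If it is in envelope 3 (prior 1/3): the presenter opened envelope 3, so this case is ruled out; weight (1/3)·0 = 0.
The weights sum to 13/21.
So P(the cheque in envelope 1 | the presenter opened envelope 3) = (1/3) / (13/21) = 7/13.

7/13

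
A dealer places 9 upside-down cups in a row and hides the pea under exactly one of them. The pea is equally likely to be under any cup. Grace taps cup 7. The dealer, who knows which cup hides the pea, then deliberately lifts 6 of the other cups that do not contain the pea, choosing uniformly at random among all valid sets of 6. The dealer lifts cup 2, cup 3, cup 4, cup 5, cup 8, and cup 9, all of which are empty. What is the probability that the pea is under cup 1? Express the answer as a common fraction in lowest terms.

4/9

Apply Bayes' rule, conditioning on where the pea actually is.
If it is under either of cups 1 and 6 (prior 1/9 each): the dealer has 7 equally likely choices, so probability 1/7; weight (1/9)·(1/7) = 1/63 each.
If it is under any of cups 2, 3, 4, 5, 8, and 9 (prior 1/9 each): that cup was opened and seen not to hold the prize — ruled out; weight (1/9)·0 = 0 each.
If it is under cup 7 (prior 1/9): the dealer has 28 equally likely choices, so probability 1/28; weight (1/9)·(1/28) = 1/252.
The weights sum to 1/28.
So P(the pea under cup 1 | the dealer opened cup 2, cup 3, cup 4, cup 5, cup 8, and cup 9) = (1/63) / (1/28) = 4/9.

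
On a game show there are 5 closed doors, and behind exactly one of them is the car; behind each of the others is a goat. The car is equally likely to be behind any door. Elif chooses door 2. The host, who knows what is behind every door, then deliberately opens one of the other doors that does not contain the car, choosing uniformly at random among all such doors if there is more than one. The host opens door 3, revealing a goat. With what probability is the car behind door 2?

Apply Bayes' rule, conditioning on where the car actually is.
If it is behind any of doors 1, 4, and 5 (prior 1/5 each): the host has 3 equally likely choices, so probability 1/3; weight (1/5)·(1/3) = 1/15 each.
If it is behind door 2 (prior 1/5): the host has 4 equally likely choices, so probability 1/4; weight (1/5)·(1/4) = 1/20.
If it is behind door 3 (prior 1/5): the host opened door 3, so this case is ruled out; weight (1/5)·0 = 0.
The weights sum to 1/4.
So P(the car behind door 2 | the host opened door 3) = (1/20) / (1/4) = 1/5.

1/5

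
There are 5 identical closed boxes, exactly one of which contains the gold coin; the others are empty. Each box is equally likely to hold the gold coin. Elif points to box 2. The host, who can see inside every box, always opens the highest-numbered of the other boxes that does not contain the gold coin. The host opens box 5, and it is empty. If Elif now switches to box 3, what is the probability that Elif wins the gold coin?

Condition on the true location of the gold coin.
If it is in any of boxes 1, 2, 3, and 4 (prior 1/5 each): box 5 is the highest-numbered option available, probability 1; weight (1/5)·1 = 1/5 each.
If it is in box 5 (prior 1/5): the host opened box 5, so this case is ruled out; weight (1/5)·0 = 0.
The weights sum to 4/5.
So P(the gold coin in box 3 | the host opened box 5) = (1/5) / (4/5) = 1/4.

1/4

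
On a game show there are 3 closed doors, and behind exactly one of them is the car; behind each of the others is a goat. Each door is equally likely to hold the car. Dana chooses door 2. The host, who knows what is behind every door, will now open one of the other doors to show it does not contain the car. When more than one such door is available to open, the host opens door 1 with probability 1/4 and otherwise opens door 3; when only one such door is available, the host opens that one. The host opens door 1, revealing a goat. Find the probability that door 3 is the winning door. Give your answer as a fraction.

Consider each possible location of the car in turn.
If it is behind door 1 (prior 1/3): the host opened door 1, so this case is ruled out; weight (1/3)·0 = 0.
If it is behind door 2 (prior 1/3): door 1 is available, opened with probability 1/4; weight (1/3)·(1/4) = 1/12.
If it is behind door 3 (prior 1/3): only door 1 is available, probability 1; weight (1/3)·1 = 1/3.
The weights sum to 5/12.
So P(the car behind door 3 | the host opened door 1) = (1/3) / (5/12) = 4/5.

4/5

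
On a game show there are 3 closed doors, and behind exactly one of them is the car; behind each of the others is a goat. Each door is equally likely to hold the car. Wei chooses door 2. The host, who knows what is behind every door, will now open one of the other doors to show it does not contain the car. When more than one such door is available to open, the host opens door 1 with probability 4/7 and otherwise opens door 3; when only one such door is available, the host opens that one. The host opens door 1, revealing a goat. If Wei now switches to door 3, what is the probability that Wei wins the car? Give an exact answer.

Consider each possible location of the car in turn.
If it is behind door 1 (prior 1/3): the host opened door 1, so this case is ruled out; weight (1/3)·0 = 0.
If it is behind door 2 (prior 1/3): door 1 is available, opened with probability 4/7; weight (1/3)·(4/7) = 4/21.
If it is behind door 3 (prior 1/3): only door 1 is available, probability 1; weight (1/3)·1 = 1/3.
The weights sum to 11/21.
So P(the car behind door 3 | the host opened door 1) = (1/3) / (11/21) = 7/11.

7/11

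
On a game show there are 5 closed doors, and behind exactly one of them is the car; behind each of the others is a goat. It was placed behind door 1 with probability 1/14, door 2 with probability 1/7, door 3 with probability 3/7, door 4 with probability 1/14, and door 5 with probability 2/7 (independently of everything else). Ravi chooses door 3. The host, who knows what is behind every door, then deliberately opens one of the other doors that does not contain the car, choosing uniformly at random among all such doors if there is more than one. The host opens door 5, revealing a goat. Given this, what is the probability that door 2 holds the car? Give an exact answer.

4/17

Consider each possible location of the car in turn.
If it is behind either of doors 1 and 4 (prior 1/14 each): the host has 3 equally likely choices, so probability 1/3; weight (1/14)·(1/3) = 1/42 each.
If it is behind door 2 (prior 1/7): the host has 3 equally likely choices, so probability 1/3; weight (1/7)·(1/3) = 1/21.
If it is behind door 3 (prior 3/7): the host has 4 equally likely choices, so probability 1/4; weight (3/7)·(1/4) = 3/28.
If it is behind door 5 (prior 2/7): the host opened door 5, so this case is ruled out; weight (2/7)·0 = 0.
The weights sum to 17/84.
So P(the car behind door 2 | the host opened door 5) = (1/21) / (17/84) = 4/17.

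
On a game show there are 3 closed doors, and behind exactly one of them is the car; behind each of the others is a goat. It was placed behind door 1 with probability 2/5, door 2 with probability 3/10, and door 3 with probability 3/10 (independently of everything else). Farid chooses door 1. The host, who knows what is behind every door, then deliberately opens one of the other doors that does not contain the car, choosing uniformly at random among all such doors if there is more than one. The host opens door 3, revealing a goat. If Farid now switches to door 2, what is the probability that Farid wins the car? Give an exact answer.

Apply Bayes' rule, conditioning on where the car actually is.
If it is behind door 1 (prior 2/5): the host has 2 equally likely choices, so probability 1/2; weight (2/5)·(1/2) = 1/5.
If it is behind door 2 (prior 3/10): the host has no choice, probability 1; weight (3/10)·1 = 3/10.
If it is behind door 3 (prior 3/10): the host opened door 3, so this case is ruled out; weight (3/10)·0 = 0.
The weights sum to 1/2.
So P(the car behind door 2 | the host opened door 3) = (3/10) / (1/2) = 3/5.

3/5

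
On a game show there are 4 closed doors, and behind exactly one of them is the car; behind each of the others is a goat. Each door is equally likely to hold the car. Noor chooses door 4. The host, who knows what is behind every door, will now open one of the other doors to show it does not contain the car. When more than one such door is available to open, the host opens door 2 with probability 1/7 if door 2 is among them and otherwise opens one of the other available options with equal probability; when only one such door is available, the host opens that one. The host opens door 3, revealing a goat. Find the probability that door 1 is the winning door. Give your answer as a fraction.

12/25

Apply Bayes' rule, conditioning on where the car actually is.
If it is behind door 1 (prior 1/4): door 2 is available but not opened, probability 6/7; weight (1/4)·(6/7) = 3/14.
If it is behind door 2 (prior 1/4): door 2 holds the prize so is unavailable; the host chooses uniformly among the 2 others, probability 1/2; weight (1/4)·(1/2) = 1/8.
If it is behind door 3 (prior 1/4): the host opened door 3, so this case is ruled out; weight (1/4)·0 = 0.
If it is behind door 4 (prior 1/4): door 2 is available but not opened; door 3 gets probability (1 − 1/7)/2 = 3/7; weight (1/4)·(3/7) = 3/28.
The weights sum to 25/56.
So P(the car behind door 1 | the host opened door 3) = (3/14) / (25/56) = 12/25.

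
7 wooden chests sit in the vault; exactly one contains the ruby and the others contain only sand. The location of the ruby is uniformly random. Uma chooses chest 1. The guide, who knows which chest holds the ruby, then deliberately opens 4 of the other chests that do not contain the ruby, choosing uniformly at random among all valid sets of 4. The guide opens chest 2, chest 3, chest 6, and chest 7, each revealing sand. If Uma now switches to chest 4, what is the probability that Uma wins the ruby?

3/7

Apply Bayes' rule, conditioning on where the ruby actually is.
If it is in chest 1 (prior 1/7): the guide has 15 equally likely choices, so probability 1/15; weight (1/7)·(1/15) = 1/105.
If it is in any of chests 2, 3, 6, and 7 (prior 1/7 each): that chest was opened and seen not to hold the prize — ruled out; weight (1/7)·0 = 0 each.
If it is in either of chests 4 and 5 (prior 1/7 each): the guide has 5 equally likely choices, so probability 1/5; weight (1/7)·(1/5) = 1/35 each.
The weights sum to 1/15.
So P(the ruby in chest 4 | the guide opened chest 2, chest 3, chest 6, and chest 7) = (1/35) / (1/15) = 3/7.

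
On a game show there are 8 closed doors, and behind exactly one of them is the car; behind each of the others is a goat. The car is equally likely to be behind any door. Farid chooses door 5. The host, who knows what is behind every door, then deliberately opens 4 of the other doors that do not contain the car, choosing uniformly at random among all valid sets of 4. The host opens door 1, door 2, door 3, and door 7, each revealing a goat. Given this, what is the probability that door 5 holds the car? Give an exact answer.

1/8

Apply Bayes' rule, conditioning on where the car actually is.
If it is behind any of doors 1, 2, 3, and 7 (prior 1/8 each): that door was opened and seen not to hold the prize — ruled out; weight (1/8)·0 = 0 each.
If it is behind any of doors 4, 6, and 8 (prior 1/8 each): the host has 15 equally likely choices, so probability 1/15; weight (1/8)·(1/15) = 1/120 each.
If it is behind door 5 (prior 1/8): the host has 35 equally likely choices, so probability 1/35; weight (1/8)·(1/35) = 1/280.
The weights sum to 1/35.
So P(the car behind door 5 | the host opened door 1, door 2, door 3, and door 7) = (1/280) / (1/35) = 1/8.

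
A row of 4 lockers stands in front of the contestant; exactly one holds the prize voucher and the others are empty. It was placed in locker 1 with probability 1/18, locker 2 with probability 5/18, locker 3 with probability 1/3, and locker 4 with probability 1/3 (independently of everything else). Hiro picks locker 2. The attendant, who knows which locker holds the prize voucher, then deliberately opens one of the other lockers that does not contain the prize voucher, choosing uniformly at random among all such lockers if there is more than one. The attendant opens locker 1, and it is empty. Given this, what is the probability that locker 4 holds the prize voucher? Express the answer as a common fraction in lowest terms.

Apply Bayes' rule, conditioning on where the prize voucher actually is.
If it is in locker 1 (prior 1/18): the attendant opened locker 1, so this case is ruled out; weight (1/18)·0 = 0.
If it is in locker 2 (prior 5/18): the attendant has 3 equally likely choices, so probability 1/3; weight (5/18)·(1/3) = 5/54.
If it is in either of lockers 3 and 4 (prior 1/3 each): the attendant has 2 equally likely choices, so probability 1/2; weight (1/3)·(1/2) = 1/6 each.
The weights sum to 23/54.
So P(the prize voucher in locker 4 | the attendant opened locker 1) = (1/6) / (23/54) = 9/23.

9/23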